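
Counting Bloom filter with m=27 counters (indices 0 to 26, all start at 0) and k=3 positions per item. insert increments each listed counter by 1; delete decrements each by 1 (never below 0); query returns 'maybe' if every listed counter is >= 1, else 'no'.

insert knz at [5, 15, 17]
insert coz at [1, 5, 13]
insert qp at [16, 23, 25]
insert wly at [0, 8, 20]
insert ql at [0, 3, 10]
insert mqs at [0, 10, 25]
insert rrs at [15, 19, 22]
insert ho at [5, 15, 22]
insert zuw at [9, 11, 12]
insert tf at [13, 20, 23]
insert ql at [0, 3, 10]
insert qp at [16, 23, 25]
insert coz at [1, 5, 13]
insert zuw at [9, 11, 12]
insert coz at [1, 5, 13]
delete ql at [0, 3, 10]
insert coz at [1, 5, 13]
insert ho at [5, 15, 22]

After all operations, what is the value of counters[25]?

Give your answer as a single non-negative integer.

Step 1: insert knz at [5, 15, 17] -> counters=[0,0,0,0,0,1,0,0,0,0,0,0,0,0,0,1,0,1,0,0,0,0,0,0,0,0,0]
Step 2: insert coz at [1, 5, 13] -> counters=[0,1,0,0,0,2,0,0,0,0,0,0,0,1,0,1,0,1,0,0,0,0,0,0,0,0,0]
Step 3: insert qp at [16, 23, 25] -> counters=[0,1,0,0,0,2,0,0,0,0,0,0,0,1,0,1,1,1,0,0,0,0,0,1,0,1,0]
Step 4: insert wly at [0, 8, 20] -> counters=[1,1,0,0,0,2,0,0,1,0,0,0,0,1,0,1,1,1,0,0,1,0,0,1,0,1,0]
Step 5: insert ql at [0, 3, 10] -> counters=[2,1,0,1,0,2,0,0,1,0,1,0,0,1,0,1,1,1,0,0,1,0,0,1,0,1,0]
Step 6: insert mqs at [0, 10, 25] -> counters=[3,1,0,1,0,2,0,0,1,0,2,0,0,1,0,1,1,1,0,0,1,0,0,1,0,2,0]
Step 7: insert rrs at [15, 19, 22] -> counters=[3,1,0,1,0,2,0,0,1,0,2,0,0,1,0,2,1,1,0,1,1,0,1,1,0,2,0]
Step 8: insert ho at [5, 15, 22] -> counters=[3,1,0,1,0,3,0,0,1,0,2,0,0,1,0,3,1,1,0,1,1,0,2,1,0,2,0]
Step 9: insert zuw at [9, 11, 12] -> counters=[3,1,0,1,0,3,0,0,1,1,2,1,1,1,0,3,1,1,0,1,1,0,2,1,0,2,0]
Step 10: insert tf at [13, 20, 23] -> counters=[3,1,0,1,0,3,0,0,1,1,2,1,1,2,0,3,1,1,0,1,2,0,2,2,0,2,0]
Step 11: insert ql at [0, 3, 10] -> counters=[4,1,0,2,0,3,0,0,1,1,3,1,1,2,0,3,1,1,0,1,2,0,2,2,0,2,0]
Step 12: insert qp at [16, 23, 25] -> counters=[4,1,0,2,0,3,0,0,1,1,3,1,1,2,0,3,2,1,0,1,2,0,2,3,0,3,0]
Step 13: insert coz at [1, 5, 13] -> counters=[4,2,0,2,0,4,0,0,1,1,3,1,1,3,0,3,2,1,0,1,2,0,2,3,0,3,0]
Step 14: insert zuw at [9, 11, 12] -> counters=[4,2,0,2,0,4,0,0,1,2,3,2,2,3,0,3,2,1,0,1,2,0,2,3,0,3,0]
Step 15: insert coz at [1, 5, 13] -> counters=[4,3,0,2,0,5,0,0,1,2,3,2,2,4,0,3,2,1,0,1,2,0,2,3,0,3,0]
Step 16: delete ql at [0, 3, 10] -> counters=[3,3,0,1,0,5,0,0,1,2,2,2,2,4,0,3,2,1,0,1,2,0,2,3,0,3,0]
Step 17: insert coz at [1, 5, 13] -> counters=[3,4,0,1,0,6,0,0,1,2,2,2,2,5,0,3,2,1,0,1,2,0,2,3,0,3,0]
Step 18: insert ho at [5, 15, 22] -> counters=[3,4,0,1,0,7,0,0,1,2,2,2,2,5,0,4,2,1,0,1,2,0,3,3,0,3,0]
Final counters=[3,4,0,1,0,7,0,0,1,2,2,2,2,5,0,4,2,1,0,1,2,0,3,3,0,3,0] -> counters[25]=3

Answer: 3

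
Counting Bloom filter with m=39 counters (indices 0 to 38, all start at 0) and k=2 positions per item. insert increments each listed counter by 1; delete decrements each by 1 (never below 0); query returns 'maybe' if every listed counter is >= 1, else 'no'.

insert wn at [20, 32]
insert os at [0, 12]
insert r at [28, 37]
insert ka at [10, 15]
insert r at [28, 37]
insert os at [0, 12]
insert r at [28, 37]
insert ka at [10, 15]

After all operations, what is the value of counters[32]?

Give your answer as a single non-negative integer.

Step 1: insert wn at [20, 32] -> counters=[0,0,0,0,0,0,0,0,0,0,0,0,0,0,0,0,0,0,0,0,1,0,0,0,0,0,0,0,0,0,0,0,1,0,0,0,0,0,0]
Step 2: insert os at [0, 12] -> counters=[1,0,0,0,0,0,0,0,0,0,0,0,1,0,0,0,0,0,0,0,1,0,0,0,0,0,0,0,0,0,0,0,1,0,0,0,0,0,0]
Step 3: insert r at [28, 37] -> counters=[1,0,0,0,0,0,0,0,0,0,0,0,1,0,0,0,0,0,0,0,1,0,0,0,0,0,0,0,1,0,0,0,1,0,0,0,0,1,0]
Step 4: insert ka at [10, 15] -> counters=[1,0,0,0,0,0,0,0,0,0,1,0,1,0,0,1,0,0,0,0,1,0,0,0,0,0,0,0,1,0,0,0,1,0,0,0,0,1,0]
Step 5: insert r at [28, 37] -> counters=[1,0,0,0,0,0,0,0,0,0,1,0,1,0,0,1,0,0,0,0,1,0,0,0,0,0,0,0,2,0,0,0,1,0,0,0,0,2,0]
Step 6: insert os at [0, 12] -> counters=[2,0,0,0,0,0,0,0,0,0,1,0,2,0,0,1,0,0,0,0,1,0,0,0,0,0,0,0,2,0,0,0,1,0,0,0,0,2,0]
Step 7: insert r at [28, 37] -> counters=[2,0,0,0,0,0,0,0,0,0,1,0,2,0,0,1,0,0,0,0,1,0,0,0,0,0,0,0,3,0,0,0,1,0,0,0,0,3,0]
Step 8: insert ka at [10, 15] -> counters=[2,0,0,0,0,0,0,0,0,0,2,0,2,0,0,2,0,0,0,0,1,0,0,0,0,0,0,0,3,0,0,0,1,0,0,0,0,3,0]
Final counters=[2,0,0,0,0,0,0,0,0,0,2,0,2,0,0,2,0,0,0,0,1,0,0,0,0,0,0,0,3,0,0,0,1,0,0,0,0,3,0] -> counters[32]=1

Answer: 1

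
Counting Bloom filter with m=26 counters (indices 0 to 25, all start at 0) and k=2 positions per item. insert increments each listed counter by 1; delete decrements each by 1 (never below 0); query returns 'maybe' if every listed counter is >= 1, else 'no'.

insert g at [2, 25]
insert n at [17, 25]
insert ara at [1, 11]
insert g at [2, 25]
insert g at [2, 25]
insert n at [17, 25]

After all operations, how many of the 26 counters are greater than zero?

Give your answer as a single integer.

Step 1: insert g at [2, 25] -> counters=[0,0,1,0,0,0,0,0,0,0,0,0,0,0,0,0,0,0,0,0,0,0,0,0,0,1]
Step 2: insert n at [17, 25] -> counters=[0,0,1,0,0,0,0,0,0,0,0,0,0,0,0,0,0,1,0,0,0,0,0,0,0,2]
Step 3: insert ara at [1, 11] -> counters=[0,1,1,0,0,0,0,0,0,0,0,1,0,0,0,0,0,1,0,0,0,0,0,0,0,2]
Step 4: insert g at [2, 25] -> counters=[0,1,2,0,0,0,0,0,0,0,0,1,0,0,0,0,0,1,0,0,0,0,0,0,0,3]
Step 5: insert g at [2, 25] -> counters=[0,1,3,0,0,0,0,0,0,0,0,1,0,0,0,0,0,1,0,0,0,0,0,0,0,4]
Step 6: insert n at [17, 25] -> counters=[0,1,3,0,0,0,0,0,0,0,0,1,0,0,0,0,0,2,0,0,0,0,0,0,0,5]
Final counters=[0,1,3,0,0,0,0,0,0,0,0,1,0,0,0,0,0,2,0,0,0,0,0,0,0,5] -> 5 nonzero

Answer: 5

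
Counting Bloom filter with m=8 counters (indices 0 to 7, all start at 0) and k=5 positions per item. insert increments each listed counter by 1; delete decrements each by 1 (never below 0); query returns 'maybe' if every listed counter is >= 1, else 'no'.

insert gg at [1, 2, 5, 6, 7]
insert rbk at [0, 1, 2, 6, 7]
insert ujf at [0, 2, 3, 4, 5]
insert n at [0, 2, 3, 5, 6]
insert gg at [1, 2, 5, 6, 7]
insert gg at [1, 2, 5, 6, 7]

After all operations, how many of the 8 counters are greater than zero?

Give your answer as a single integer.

Step 1: insert gg at [1, 2, 5, 6, 7] -> counters=[0,1,1,0,0,1,1,1]
Step 2: insert rbk at [0, 1, 2, 6, 7] -> counters=[1,2,2,0,0,1,2,2]
Step 3: insert ujf at [0, 2, 3, 4, 5] -> counters=[2,2,3,1,1,2,2,2]
Step 4: insert n at [0, 2, 3, 5, 6] -> counters=[3,2,4,2,1,3,3,2]
Step 5: insert gg at [1, 2, 5, 6, 7] -> counters=[3,3,5,2,1,4,4,3]
Step 6: insert gg at [1, 2, 5, 6, 7] -> counters=[3,4,6,2,1,5,5,4]
Final counters=[3,4,6,2,1,5,5,4] -> 8 nonzero

Answer: 8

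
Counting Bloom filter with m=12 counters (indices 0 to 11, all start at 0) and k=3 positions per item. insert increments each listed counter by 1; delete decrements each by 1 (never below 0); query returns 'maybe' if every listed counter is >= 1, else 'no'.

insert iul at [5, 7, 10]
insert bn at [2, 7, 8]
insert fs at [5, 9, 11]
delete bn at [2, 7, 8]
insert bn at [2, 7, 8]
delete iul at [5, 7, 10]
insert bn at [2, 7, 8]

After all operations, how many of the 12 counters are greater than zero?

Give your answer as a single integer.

Step 1: insert iul at [5, 7, 10] -> counters=[0,0,0,0,0,1,0,1,0,0,1,0]
Step 2: insert bn at [2, 7, 8] -> counters=[0,0,1,0,0,1,0,2,1,0,1,0]
Step 3: insert fs at [5, 9, 11] -> counters=[0,0,1,0,0,2,0,2,1,1,1,1]
Step 4: delete bn at [2, 7, 8] -> counters=[0,0,0,0,0,2,0,1,0,1,1,1]
Step 5: insert bn at [2, 7, 8] -> counters=[0,0,1,0,0,2,0,2,1,1,1,1]
Step 6: delete iul at [5, 7, 10] -> counters=[0,0,1,0,0,1,0,1,1,1,0,1]
Step 7: insert bn at [2, 7, 8] -> counters=[0,0,2,0,0,1,0,2,2,1,0,1]
Final counters=[0,0,2,0,0,1,0,2,2,1,0,1] -> 6 nonzero

Answer: 6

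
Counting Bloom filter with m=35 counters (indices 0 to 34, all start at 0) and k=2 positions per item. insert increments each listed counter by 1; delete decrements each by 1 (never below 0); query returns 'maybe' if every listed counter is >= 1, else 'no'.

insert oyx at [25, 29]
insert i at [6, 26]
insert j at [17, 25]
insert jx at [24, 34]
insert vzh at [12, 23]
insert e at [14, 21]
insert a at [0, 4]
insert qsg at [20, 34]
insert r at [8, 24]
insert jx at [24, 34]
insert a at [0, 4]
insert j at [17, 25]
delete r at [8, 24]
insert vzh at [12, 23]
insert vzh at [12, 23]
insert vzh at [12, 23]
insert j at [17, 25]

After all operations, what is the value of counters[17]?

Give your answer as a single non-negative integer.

Answer: 3

Derivation:
Step 1: insert oyx at [25, 29] -> counters=[0,0,0,0,0,0,0,0,0,0,0,0,0,0,0,0,0,0,0,0,0,0,0,0,0,1,0,0,0,1,0,0,0,0,0]
Step 2: insert i at [6, 26] -> counters=[0,0,0,0,0,0,1,0,0,0,0,0,0,0,0,0,0,0,0,0,0,0,0,0,0,1,1,0,0,1,0,0,0,0,0]
Step 3: insert j at [17, 25] -> counters=[0,0,0,0,0,0,1,0,0,0,0,0,0,0,0,0,0,1,0,0,0,0,0,0,0,2,1,0,0,1,0,0,0,0,0]
Step 4: insert jx at [24, 34] -> counters=[0,0,0,0,0,0,1,0,0,0,0,0,0,0,0,0,0,1,0,0,0,0,0,0,1,2,1,0,0,1,0,0,0,0,1]
Step 5: insert vzh at [12, 23] -> counters=[0,0,0,0,0,0,1,0,0,0,0,0,1,0,0,0,0,1,0,0,0,0,0,1,1,2,1,0,0,1,0,0,0,0,1]
Step 6: insert e at [14, 21] -> counters=[0,0,0,0,0,0,1,0,0,0,0,0,1,0,1,0,0,1,0,0,0,1,0,1,1,2,1,0,0,1,0,0,0,0,1]
Step 7: insert a at [0, 4] -> counters=[1,0,0,0,1,0,1,0,0,0,0,0,1,0,1,0,0,1,0,0,0,1,0,1,1,2,1,0,0,1,0,0,0,0,1]
Step 8: insert qsg at [20, 34] -> counters=[1,0,0,0,1,0,1,0,0,0,0,0,1,0,1,0,0,1,0,0,1,1,0,1,1,2,1,0,0,1,0,0,0,0,2]
Step 9: insert r at [8, 24] -> counters=[1,0,0,0,1,0,1,0,1,0,0,0,1,0,1,0,0,1,0,0,1,1,0,1,2,2,1,0,0,1,0,0,0,0,2]
Step 10: insert jx at [24, 34] -> counters=[1,0,0,0,1,0,1,0,1,0,0,0,1,0,1,0,0,1,0,0,1,1,0,1,3,2,1,0,0,1,0,0,0,0,3]
Step 11: insert a at [0, 4] -> counters=[2,0,0,0,2,0,1,0,1,0,0,0,1,0,1,0,0,1,0,0,1,1,0,1,3,2,1,0,0,1,0,0,0,0,3]
Step 12: insert j at [17, 25] -> counters=[2,0,0,0,2,0,1,0,1,0,0,0,1,0,1,0,0,2,0,0,1,1,0,1,3,3,1,0,0,1,0,0,0,0,3]
Step 13: delete r at [8, 24] -> counters=[2,0,0,0,2,0,1,0,0,0,0,0,1,0,1,0,0,2,0,0,1,1,0,1,2,3,1,0,0,1,0,0,0,0,3]
Step 14: insert vzh at [12, 23] -> counters=[2,0,0,0,2,0,1,0,0,0,0,0,2,0,1,0,0,2,0,0,1,1,0,2,2,3,1,0,0,1,0,0,0,0,3]
Step 15: insert vzh at [12, 23] -> counters=[2,0,0,0,2,0,1,0,0,0,0,0,3,0,1,0,0,2,0,0,1,1,0,3,2,3,1,0,0,1,0,0,0,0,3]
Step 16: insert vzh at [12, 23] -> counters=[2,0,0,0,2,0,1,0,0,0,0,0,4,0,1,0,0,2,0,0,1,1,0,4,2,3,1,0,0,1,0,0,0,0,3]
Step 17: insert j at [17, 25] -> counters=[2,0,0,0,2,0,1,0,0,0,0,0,4,0,1,0,0,3,0,0,1,1,0,4,2,4,1,0,0,1,0,0,0,0,3]
Final counters=[2,0,0,0,2,0,1,0,0,0,0,0,4,0,1,0,0,3,0,0,1,1,0,4,2,4,1,0,0,1,0,0,0,0,3] -> counters[17]=3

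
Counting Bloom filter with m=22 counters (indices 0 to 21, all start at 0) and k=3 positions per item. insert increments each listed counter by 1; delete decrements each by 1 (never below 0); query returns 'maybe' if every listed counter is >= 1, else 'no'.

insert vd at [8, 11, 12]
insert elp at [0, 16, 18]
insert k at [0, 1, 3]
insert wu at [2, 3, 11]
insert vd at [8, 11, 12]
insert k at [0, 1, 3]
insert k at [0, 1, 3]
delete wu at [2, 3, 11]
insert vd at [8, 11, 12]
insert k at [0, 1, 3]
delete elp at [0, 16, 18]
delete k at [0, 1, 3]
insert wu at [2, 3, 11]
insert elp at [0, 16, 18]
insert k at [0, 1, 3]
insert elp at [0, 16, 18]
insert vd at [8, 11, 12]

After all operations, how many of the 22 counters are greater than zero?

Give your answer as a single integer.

Answer: 9

Derivation:
Step 1: insert vd at [8, 11, 12] -> counters=[0,0,0,0,0,0,0,0,1,0,0,1,1,0,0,0,0,0,0,0,0,0]
Step 2: insert elp at [0, 16, 18] -> counters=[1,0,0,0,0,0,0,0,1,0,0,1,1,0,0,0,1,0,1,0,0,0]
Step 3: insert k at [0, 1, 3] -> counters=[2,1,0,1,0,0,0,0,1,0,0,1,1,0,0,0,1,0,1,0,0,0]
Step 4: insert wu at [2, 3, 11] -> counters=[2,1,1,2,0,0,0,0,1,0,0,2,1,0,0,0,1,0,1,0,0,0]
Step 5: insert vd at [8, 11, 12] -> counters=[2,1,1,2,0,0,0,0,2,0,0,3,2,0,0,0,1,0,1,0,0,0]
Step 6: insert k at [0, 1, 3] -> counters=[3,2,1,3,0,0,0,0,2,0,0,3,2,0,0,0,1,0,1,0,0,0]
Step 7: insert k at [0, 1, 3] -> counters=[4,3,1,4,0,0,0,0,2,0,0,3,2,0,0,0,1,0,1,0,0,0]
Step 8: delete wu at [2, 3, 11] -> counters=[4,3,0,3,0,0,0,0,2,0,0,2,2,0,0,0,1,0,1,0,0,0]
Step 9: insert vd at [8, 11, 12] -> counters=[4,3,0,3,0,0,0,0,3,0,0,3,3,0,0,0,1,0,1,0,0,0]
Step 10: insert k at [0, 1, 3] -> counters=[5,4,0,4,0,0,0,0,3,0,0,3,3,0,0,0,1,0,1,0,0,0]
Step 11: delete elp at [0, 16, 18] -> counters=[4,4,0,4,0,0,0,0,3,0,0,3,3,0,0,0,0,0,0,0,0,0]
Step 12: delete k at [0, 1, 3] -> counters=[3,3,0,3,0,0,0,0,3,0,0,3,3,0,0,0,0,0,0,0,0,0]
Step 13: insert wu at [2, 3, 11] -> counters=[3,3,1,4,0,0,0,0,3,0,0,4,3,0,0,0,0,0,0,0,0,0]
Step 14: insert elp at [0, 16, 18] -> counters=[4,3,1,4,0,0,0,0,3,0,0,4,3,0,0,0,1,0,1,0,0,0]
Step 15: insert k at [0, 1, 3] -> counters=[5,4,1,5,0,0,0,0,3,0,0,4,3,0,0,0,1,0,1,0,0,0]
Step 16: insert elp at [0, 16, 18] -> counters=[6,4,1,5,0,0,0,0,3,0,0,4,3,0,0,0,2,0,2,0,0,0]
Step 17: insert vd at [8, 11, 12] -> counters=[6,4,1,5,0,0,0,0,4,0,0,5,4,0,0,0,2,0,2,0,0,0]
Final counters=[6,4,1,5,0,0,0,0,4,0,0,5,4,0,0,0,2,0,2,0,0,0] -> 9 nonzero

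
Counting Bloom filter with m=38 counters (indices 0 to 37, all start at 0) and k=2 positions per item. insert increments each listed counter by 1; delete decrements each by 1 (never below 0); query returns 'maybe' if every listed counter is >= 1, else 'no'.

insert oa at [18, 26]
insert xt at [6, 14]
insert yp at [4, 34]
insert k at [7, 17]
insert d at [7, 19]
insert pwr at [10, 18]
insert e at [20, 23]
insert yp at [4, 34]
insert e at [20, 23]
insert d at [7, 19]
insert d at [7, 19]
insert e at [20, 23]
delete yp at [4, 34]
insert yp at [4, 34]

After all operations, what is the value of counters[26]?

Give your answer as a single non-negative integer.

Step 1: insert oa at [18, 26] -> counters=[0,0,0,0,0,0,0,0,0,0,0,0,0,0,0,0,0,0,1,0,0,0,0,0,0,0,1,0,0,0,0,0,0,0,0,0,0,0]
Step 2: insert xt at [6, 14] -> counters=[0,0,0,0,0,0,1,0,0,0,0,0,0,0,1,0,0,0,1,0,0,0,0,0,0,0,1,0,0,0,0,0,0,0,0,0,0,0]
Step 3: insert yp at [4, 34] -> counters=[0,0,0,0,1,0,1,0,0,0,0,0,0,0,1,0,0,0,1,0,0,0,0,0,0,0,1,0,0,0,0,0,0,0,1,0,0,0]
Step 4: insert k at [7, 17] -> counters=[0,0,0,0,1,0,1,1,0,0,0,0,0,0,1,0,0,1,1,0,0,0,0,0,0,0,1,0,0,0,0,0,0,0,1,0,0,0]
Step 5: insert d at [7, 19] -> counters=[0,0,0,0,1,0,1,2,0,0,0,0,0,0,1,0,0,1,1,1,0,0,0,0,0,0,1,0,0,0,0,0,0,0,1,0,0,0]
Step 6: insert pwr at [10, 18] -> counters=[0,0,0,0,1,0,1,2,0,0,1,0,0,0,1,0,0,1,2,1,0,0,0,0,0,0,1,0,0,0,0,0,0,0,1,0,0,0]
Step 7: insert e at [20, 23] -> counters=[0,0,0,0,1,0,1,2,0,0,1,0,0,0,1,0,0,1,2,1,1,0,0,1,0,0,1,0,0,0,0,0,0,0,1,0,0,0]
Step 8: insert yp at [4, 34] -> counters=[0,0,0,0,2,0,1,2,0,0,1,0,0,0,1,0,0,1,2,1,1,0,0,1,0,0,1,0,0,0,0,0,0,0,2,0,0,0]
Step 9: insert e at [20, 23] -> counters=[0,0,0,0,2,0,1,2,0,0,1,0,0,0,1,0,0,1,2,1,2,0,0,2,0,0,1,0,0,0,0,0,0,0,2,0,0,0]
Step 10: insert d at [7, 19] -> counters=[0,0,0,0,2,0,1,3,0,0,1,0,0,0,1,0,0,1,2,2,2,0,0,2,0,0,1,0,0,0,0,0,0,0,2,0,0,0]
Step 11: insert d at [7, 19] -> counters=[0,0,0,0,2,0,1,4,0,0,1,0,0,0,1,0,0,1,2,3,2,0,0,2,0,0,1,0,0,0,0,0,0,0,2,0,0,0]
Step 12: insert e at [20, 23] -> counters=[0,0,0,0,2,0,1,4,0,0,1,0,0,0,1,0,0,1,2,3,3,0,0,3,0,0,1,0,0,0,0,0,0,0,2,0,0,0]
Step 13: delete yp at [4, 34] -> counters=[0,0,0,0,1,0,1,4,0,0,1,0,0,0,1,0,0,1,2,3,3,0,0,3,0,0,1,0,0,0,0,0,0,0,1,0,0,0]
Step 14: insert yp at [4, 34] -> counters=[0,0,0,0,2,0,1,4,0,0,1,0,0,0,1,0,0,1,2,3,3,0,0,3,0,0,1,0,0,0,0,0,0,0,2,0,0,0]
Final counters=[0,0,0,0,2,0,1,4,0,0,1,0,0,0,1,0,0,1,2,3,3,0,0,3,0,0,1,0,0,0,0,0,0,0,2,0,0,0] -> counters[26]=1

Answer: 1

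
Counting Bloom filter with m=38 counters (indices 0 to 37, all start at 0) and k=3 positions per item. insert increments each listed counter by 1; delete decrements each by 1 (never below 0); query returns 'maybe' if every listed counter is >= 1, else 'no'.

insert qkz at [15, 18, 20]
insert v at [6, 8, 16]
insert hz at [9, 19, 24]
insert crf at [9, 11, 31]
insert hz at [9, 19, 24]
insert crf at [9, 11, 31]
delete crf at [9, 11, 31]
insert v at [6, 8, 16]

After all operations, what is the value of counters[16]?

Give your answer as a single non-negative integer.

Step 1: insert qkz at [15, 18, 20] -> counters=[0,0,0,0,0,0,0,0,0,0,0,0,0,0,0,1,0,0,1,0,1,0,0,0,0,0,0,0,0,0,0,0,0,0,0,0,0,0]
Step 2: insert v at [6, 8, 16] -> counters=[0,0,0,0,0,0,1,0,1,0,0,0,0,0,0,1,1,0,1,0,1,0,0,0,0,0,0,0,0,0,0,0,0,0,0,0,0,0]
Step 3: insert hz at [9, 19, 24] -> counters=[0,0,0,0,0,0,1,0,1,1,0,0,0,0,0,1,1,0,1,1,1,0,0,0,1,0,0,0,0,0,0,0,0,0,0,0,0,0]
Step 4: insert crf at [9, 11, 31] -> counters=[0,0,0,0,0,0,1,0,1,2,0,1,0,0,0,1,1,0,1,1,1,0,0,0,1,0,0,0,0,0,0,1,0,0,0,0,0,0]
Step 5: insert hz at [9, 19, 24] -> counters=[0,0,0,0,0,0,1,0,1,3,0,1,0,0,0,1,1,0,1,2,1,0,0,0,2,0,0,0,0,0,0,1,0,0,0,0,0,0]
Step 6: insert crf at [9, 11, 31] -> counters=[0,0,0,0,0,0,1,0,1,4,0,2,0,0,0,1,1,0,1,2,1,0,0,0,2,0,0,0,0,0,0,2,0,0,0,0,0,0]
Step 7: delete crf at [9, 11, 31] -> counters=[0,0,0,0,0,0,1,0,1,3,0,1,0,0,0,1,1,0,1,2,1,0,0,0,2,0,0,0,0,0,0,1,0,0,0,0,0,0]
Step 8: insert v at [6, 8, 16] -> counters=[0,0,0,0,0,0,2,0,2,3,0,1,0,0,0,1,2,0,1,2,1,0,0,0,2,0,0,0,0,0,0,1,0,0,0,0,0,0]
Final counters=[0,0,0,0,0,0,2,0,2,3,0,1,0,0,0,1,2,0,1,2,1,0,0,0,2,0,0,0,0,0,0,1,0,0,0,0,0,0] -> counters[16]=2

Answer: 2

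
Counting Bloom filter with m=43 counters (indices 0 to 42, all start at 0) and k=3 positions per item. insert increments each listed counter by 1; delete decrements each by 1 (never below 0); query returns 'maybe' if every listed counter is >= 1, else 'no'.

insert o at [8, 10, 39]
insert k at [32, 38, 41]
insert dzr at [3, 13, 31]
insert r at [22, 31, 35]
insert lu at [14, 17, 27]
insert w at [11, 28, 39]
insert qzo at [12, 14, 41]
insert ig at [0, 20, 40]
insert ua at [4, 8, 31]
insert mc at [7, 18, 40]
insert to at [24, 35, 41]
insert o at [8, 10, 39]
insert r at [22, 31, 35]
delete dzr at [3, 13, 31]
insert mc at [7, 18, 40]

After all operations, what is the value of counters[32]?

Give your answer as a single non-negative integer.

Answer: 1

Derivation:
Step 1: insert o at [8, 10, 39] -> counters=[0,0,0,0,0,0,0,0,1,0,1,0,0,0,0,0,0,0,0,0,0,0,0,0,0,0,0,0,0,0,0,0,0,0,0,0,0,0,0,1,0,0,0]
Step 2: insert k at [32, 38, 41] -> counters=[0,0,0,0,0,0,0,0,1,0,1,0,0,0,0,0,0,0,0,0,0,0,0,0,0,0,0,0,0,0,0,0,1,0,0,0,0,0,1,1,0,1,0]
Step 3: insert dzr at [3, 13, 31] -> counters=[0,0,0,1,0,0,0,0,1,0,1,0,0,1,0,0,0,0,0,0,0,0,0,0,0,0,0,0,0,0,0,1,1,0,0,0,0,0,1,1,0,1,0]
Step 4: insert r at [22, 31, 35] -> counters=[0,0,0,1,0,0,0,0,1,0,1,0,0,1,0,0,0,0,0,0,0,0,1,0,0,0,0,0,0,0,0,2,1,0,0,1,0,0,1,1,0,1,0]
Step 5: insert lu at [14, 17, 27] -> counters=[0,0,0,1,0,0,0,0,1,0,1,0,0,1,1,0,0,1,0,0,0,0,1,0,0,0,0,1,0,0,0,2,1,0,0,1,0,0,1,1,0,1,0]
Step 6: insert w at [11, 28, 39] -> counters=[0,0,0,1,0,0,0,0,1,0,1,1,0,1,1,0,0,1,0,0,0,0,1,0,0,0,0,1,1,0,0,2,1,0,0,1,0,0,1,2,0,1,0]
Step 7: insert qzo at [12, 14, 41] -> counters=[0,0,0,1,0,0,0,0,1,0,1,1,1,1,2,0,0,1,0,0,0,0,1,0,0,0,0,1,1,0,0,2,1,0,0,1,0,0,1,2,0,2,0]
Step 8: insert ig at [0, 20, 40] -> counters=[1,0,0,1,0,0,0,0,1,0,1,1,1,1,2,0,0,1,0,0,1,0,1,0,0,0,0,1,1,0,0,2,1,0,0,1,0,0,1,2,1,2,0]
Step 9: insert ua at [4, 8, 31] -> counters=[1,0,0,1,1,0,0,0,2,0,1,1,1,1,2,0,0,1,0,0,1,0,1,0,0,0,0,1,1,0,0,3,1,0,0,1,0,0,1,2,1,2,0]
Step 10: insert mc at [7, 18, 40] -> counters=[1,0,0,1,1,0,0,1,2,0,1,1,1,1,2,0,0,1,1,0,1,0,1,0,0,0,0,1,1,0,0,3,1,0,0,1,0,0,1,2,2,2,0]
Step 11: insert to at [24, 35, 41] -> counters=[1,0,0,1,1,0,0,1,2,0,1,1,1,1,2,0,0,1,1,0,1,0,1,0,1,0,0,1,1,0,0,3,1,0,0,2,0,0,1,2,2,3,0]
Step 12: insert o at [8, 10, 39] -> counters=[1,0,0,1,1,0,0,1,3,0,2,1,1,1,2,0,0,1,1,0,1,0,1,0,1,0,0,1,1,0,0,3,1,0,0,2,0,0,1,3,2,3,0]
Step 13: insert r at [22, 31, 35] -> counters=[1,0,0,1,1,0,0,1,3,0,2,1,1,1,2,0,0,1,1,0,1,0,2,0,1,0,0,1,1,0,0,4,1,0,0,3,0,0,1,3,2,3,0]
Step 14: delete dzr at [3, 13, 31] -> counters=[1,0,0,0,1,0,0,1,3,0,2,1,1,0,2,0,0,1,1,0,1,0,2,0,1,0,0,1,1,0,0,3,1,0,0,3,0,0,1,3,2,3,0]
Step 15: insert mc at [7, 18, 40] -> counters=[1,0,0,0,1,0,0,2,3,0,2,1,1,0,2,0,0,1,2,0,1,0,2,0,1,0,0,1,1,0,0,3,1,0,0,3,0,0,1,3,3,3,0]
Final counters=[1,0,0,0,1,0,0,2,3,0,2,1,1,0,2,0,0,1,2,0,1,0,2,0,1,0,0,1,1,0,0,3,1,0,0,3,0,0,1,3,3,3,0] -> counters[32]=1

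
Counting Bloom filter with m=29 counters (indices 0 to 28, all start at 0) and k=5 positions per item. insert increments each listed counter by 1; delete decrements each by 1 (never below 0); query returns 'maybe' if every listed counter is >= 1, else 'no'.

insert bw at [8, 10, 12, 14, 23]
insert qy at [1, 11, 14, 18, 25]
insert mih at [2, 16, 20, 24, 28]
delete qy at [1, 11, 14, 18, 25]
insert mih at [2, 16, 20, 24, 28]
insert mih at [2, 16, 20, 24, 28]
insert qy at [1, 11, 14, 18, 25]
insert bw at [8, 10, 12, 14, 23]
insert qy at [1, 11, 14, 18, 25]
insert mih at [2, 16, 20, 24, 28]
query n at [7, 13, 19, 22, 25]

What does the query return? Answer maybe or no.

Step 1: insert bw at [8, 10, 12, 14, 23] -> counters=[0,0,0,0,0,0,0,0,1,0,1,0,1,0,1,0,0,0,0,0,0,0,0,1,0,0,0,0,0]
Step 2: insert qy at [1, 11, 14, 18, 25] -> counters=[0,1,0,0,0,0,0,0,1,0,1,1,1,0,2,0,0,0,1,0,0,0,0,1,0,1,0,0,0]
Step 3: insert mih at [2, 16, 20, 24, 28] -> counters=[0,1,1,0,0,0,0,0,1,0,1,1,1,0,2,0,1,0,1,0,1,0,0,1,1,1,0,0,1]
Step 4: delete qy at [1, 11, 14, 18, 25] -> counters=[0,0,1,0,0,0,0,0,1,0,1,0,1,0,1,0,1,0,0,0,1,0,0,1,1,0,0,0,1]
Step 5: insert mih at [2, 16, 20, 24, 28] -> counters=[0,0,2,0,0,0,0,0,1,0,1,0,1,0,1,0,2,0,0,0,2,0,0,1,2,0,0,0,2]
Step 6: insert mih at [2, 16, 20, 24, 28] -> counters=[0,0,3,0,0,0,0,0,1,0,1,0,1,0,1,0,3,0,0,0,3,0,0,1,3,0,0,0,3]
Step 7: insert qy at [1, 11, 14, 18, 25] -> counters=[0,1,3,0,0,0,0,0,1,0,1,1,1,0,2,0,3,0,1,0,3,0,0,1,3,1,0,0,3]
Step 8: insert bw at [8, 10, 12, 14, 23] -> counters=[0,1,3,0,0,0,0,0,2,0,2,1,2,0,3,0,3,0,1,0,3,0,0,2,3,1,0,0,3]
Step 9: insert qy at [1, 11, 14, 18, 25] -> counters=[0,2,3,0,0,0,0,0,2,0,2,2,2,0,4,0,3,0,2,0,3,0,0,2,3,2,0,0,3]
Step 10: insert mih at [2, 16, 20, 24, 28] -> counters=[0,2,4,0,0,0,0,0,2,0,2,2,2,0,4,0,4,0,2,0,4,0,0,2,4,2,0,0,4]
Query n: check counters[7]=0 counters[13]=0 counters[19]=0 counters[22]=0 counters[25]=2 -> no

Answer: no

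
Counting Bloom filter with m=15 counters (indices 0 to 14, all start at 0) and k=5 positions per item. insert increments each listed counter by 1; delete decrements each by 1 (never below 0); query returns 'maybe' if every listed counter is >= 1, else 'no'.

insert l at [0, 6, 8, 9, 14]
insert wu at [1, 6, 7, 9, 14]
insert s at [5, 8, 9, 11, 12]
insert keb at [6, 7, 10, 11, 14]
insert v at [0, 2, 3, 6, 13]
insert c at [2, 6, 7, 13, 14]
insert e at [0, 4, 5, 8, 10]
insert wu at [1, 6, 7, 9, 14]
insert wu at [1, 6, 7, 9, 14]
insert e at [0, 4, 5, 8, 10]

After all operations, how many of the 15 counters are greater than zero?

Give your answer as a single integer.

Answer: 15

Derivation:
Step 1: insert l at [0, 6, 8, 9, 14] -> counters=[1,0,0,0,0,0,1,0,1,1,0,0,0,0,1]
Step 2: insert wu at [1, 6, 7, 9, 14] -> counters=[1,1,0,0,0,0,2,1,1,2,0,0,0,0,2]
Step 3: insert s at [5, 8, 9, 11, 12] -> counters=[1,1,0,0,0,1,2,1,2,3,0,1,1,0,2]
Step 4: insert keb at [6, 7, 10, 11, 14] -> counters=[1,1,0,0,0,1,3,2,2,3,1,2,1,0,3]
Step 5: insert v at [0, 2, 3, 6, 13] -> counters=[2,1,1,1,0,1,4,2,2,3,1,2,1,1,3]
Step 6: insert c at [2, 6, 7, 13, 14] -> counters=[2,1,2,1,0,1,5,3,2,3,1,2,1,2,4]
Step 7: insert e at [0, 4, 5, 8, 10] -> counters=[3,1,2,1,1,2,5,3,3,3,2,2,1,2,4]
Step 8: insert wu at [1, 6, 7, 9, 14] -> counters=[3,2,2,1,1,2,6,4,3,4,2,2,1,2,5]
Step 9: insert wu at [1, 6, 7, 9, 14] -> counters=[3,3,2,1,1,2,7,5,3,5,2,2,1,2,6]
Step 10: insert e at [0, 4, 5, 8, 10] -> counters=[4,3,2,1,2,3,7,5,4,5,3,2,1,2,6]
Final counters=[4,3,2,1,2,3,7,5,4,5,3,2,1,2,6] -> 15 nonzero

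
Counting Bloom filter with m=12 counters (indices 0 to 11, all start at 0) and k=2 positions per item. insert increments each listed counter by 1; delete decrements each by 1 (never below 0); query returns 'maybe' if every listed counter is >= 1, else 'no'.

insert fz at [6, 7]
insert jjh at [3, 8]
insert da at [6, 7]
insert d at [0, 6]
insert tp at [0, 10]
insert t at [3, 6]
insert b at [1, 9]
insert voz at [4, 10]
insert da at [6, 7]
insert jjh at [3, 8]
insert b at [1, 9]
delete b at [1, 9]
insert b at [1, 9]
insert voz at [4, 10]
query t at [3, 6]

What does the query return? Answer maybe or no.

Step 1: insert fz at [6, 7] -> counters=[0,0,0,0,0,0,1,1,0,0,0,0]
Step 2: insert jjh at [3, 8] -> counters=[0,0,0,1,0,0,1,1,1,0,0,0]
Step 3: insert da at [6, 7] -> counters=[0,0,0,1,0,0,2,2,1,0,0,0]
Step 4: insert d at [0, 6] -> counters=[1,0,0,1,0,0,3,2,1,0,0,0]
Step 5: insert tp at [0, 10] -> counters=[2,0,0,1,0,0,3,2,1,0,1,0]
Step 6: insert t at [3, 6] -> counters=[2,0,0,2,0,0,4,2,1,0,1,0]
Step 7: insert b at [1, 9] -> counters=[2,1,0,2,0,0,4,2,1,1,1,0]
Step 8: insert voz at [4, 10] -> counters=[2,1,0,2,1,0,4,2,1,1,2,0]
Step 9: insert da at [6, 7] -> counters=[2,1,0,2,1,0,5,3,1,1,2,0]
Step 10: insert jjh at [3, 8] -> counters=[2,1,0,3,1,0,5,3,2,1,2,0]
Step 11: insert b at [1, 9] -> counters=[2,2,0,3,1,0,5,3,2,2,2,0]
Step 12: delete b at [1, 9] -> counters=[2,1,0,3,1,0,5,3,2,1,2,0]
Step 13: insert b at [1, 9] -> counters=[2,2,0,3,1,0,5,3,2,2,2,0]
Step 14: insert voz at [4, 10] -> counters=[2,2,0,3,2,0,5,3,2,2,3,0]
Query t: check counters[3]=3 counters[6]=5 -> maybe

Answer: maybe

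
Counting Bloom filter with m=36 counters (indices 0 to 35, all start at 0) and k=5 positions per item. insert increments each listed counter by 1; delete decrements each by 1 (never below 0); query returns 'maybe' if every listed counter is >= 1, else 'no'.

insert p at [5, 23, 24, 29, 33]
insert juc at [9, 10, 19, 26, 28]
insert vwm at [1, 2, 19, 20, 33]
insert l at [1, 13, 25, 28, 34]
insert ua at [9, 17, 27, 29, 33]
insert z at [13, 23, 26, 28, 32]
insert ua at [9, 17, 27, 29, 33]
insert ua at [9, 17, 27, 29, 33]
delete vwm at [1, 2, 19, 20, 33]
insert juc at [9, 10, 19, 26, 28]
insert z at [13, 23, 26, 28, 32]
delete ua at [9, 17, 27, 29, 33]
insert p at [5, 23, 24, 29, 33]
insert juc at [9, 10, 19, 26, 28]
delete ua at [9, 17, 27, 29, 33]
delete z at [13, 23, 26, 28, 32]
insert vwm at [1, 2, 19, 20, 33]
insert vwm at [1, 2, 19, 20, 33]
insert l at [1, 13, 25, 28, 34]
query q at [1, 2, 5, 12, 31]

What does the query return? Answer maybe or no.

Answer: no

Derivation:
Step 1: insert p at [5, 23, 24, 29, 33] -> counters=[0,0,0,0,0,1,0,0,0,0,0,0,0,0,0,0,0,0,0,0,0,0,0,1,1,0,0,0,0,1,0,0,0,1,0,0]
Step 2: insert juc at [9, 10, 19, 26, 28] -> counters=[0,0,0,0,0,1,0,0,0,1,1,0,0,0,0,0,0,0,0,1,0,0,0,1,1,0,1,0,1,1,0,0,0,1,0,0]
Step 3: insert vwm at [1, 2, 19, 20, 33] -> counters=[0,1,1,0,0,1,0,0,0,1,1,0,0,0,0,0,0,0,0,2,1,0,0,1,1,0,1,0,1,1,0,0,0,2,0,0]
Step 4: insert l at [1, 13, 25, 28, 34] -> counters=[0,2,1,0,0,1,0,0,0,1,1,0,0,1,0,0,0,0,0,2,1,0,0,1,1,1,1,0,2,1,0,0,0,2,1,0]
Step 5: insert ua at [9, 17, 27, 29, 33] -> counters=[0,2,1,0,0,1,0,0,0,2,1,0,0,1,0,0,0,1,0,2,1,0,0,1,1,1,1,1,2,2,0,0,0,3,1,0]
Step 6: insert z at [13, 23, 26, 28, 32] -> counters=[0,2,1,0,0,1,0,0,0,2,1,0,0,2,0,0,0,1,0,2,1,0,0,2,1,1,2,1,3,2,0,0,1,3,1,0]
Step 7: insert ua at [9, 17, 27, 29, 33] -> counters=[0,2,1,0,0,1,0,0,0,3,1,0,0,2,0,0,0,2,0,2,1,0,0,2,1,1,2,2,3,3,0,0,1,4,1,0]
Step 8: insert ua at [9, 17, 27, 29, 33] -> counters=[0,2,1,0,0,1,0,0,0,4,1,0,0,2,0,0,0,3,0,2,1,0,0,2,1,1,2,3,3,4,0,0,1,5,1,0]
Step 9: delete vwm at [1, 2, 19, 20, 33] -> counters=[0,1,0,0,0,1,0,0,0,4,1,0,0,2,0,0,0,3,0,1,0,0,0,2,1,1,2,3,3,4,0,0,1,4,1,0]
Step 10: insert juc at [9, 10, 19, 26, 28] -> counters=[0,1,0,0,0,1,0,0,0,5,2,0,0,2,0,0,0,3,0,2,0,0,0,2,1,1,3,3,4,4,0,0,1,4,1,0]
Step 11: insert z at [13, 23, 26, 28, 32] -> counters=[0,1,0,0,0,1,0,0,0,5,2,0,0,3,0,0,0,3,0,2,0,0,0,3,1,1,4,3,5,4,0,0,2,4,1,0]
Step 12: delete ua at [9, 17, 27, 29, 33] -> counters=[0,1,0,0,0,1,0,0,0,4,2,0,0,3,0,0,0,2,0,2,0,0,0,3,1,1,4,2,5,3,0,0,2,3,1,0]
Step 13: insert p at [5, 23, 24, 29, 33] -> counters=[0,1,0,0,0,2,0,0,0,4,2,0,0,3,0,0,0,2,0,2,0,0,0,4,2,1,4,2,5,4,0,0,2,4,1,0]
Step 14: insert juc at [9, 10, 19, 26, 28] -> counters=[0,1,0,0,0,2,0,0,0,5,3,0,0,3,0,0,0,2,0,3,0,0,0,4,2,1,5,2,6,4,0,0,2,4,1,0]
Step 15: delete ua at [9, 17, 27, 29, 33] -> counters=[0,1,0,0,0,2,0,0,0,4,3,0,0,3,0,0,0,1,0,3,0,0,0,4,2,1,5,1,6,3,0,0,2,3,1,0]
Step 16: delete z at [13, 23, 26, 28, 32] -> counters=[0,1,0,0,0,2,0,0,0,4,3,0,0,2,0,0,0,1,0,3,0,0,0,3,2,1,4,1,5,3,0,0,1,3,1,0]
Step 17: insert vwm at [1, 2, 19, 20, 33] -> counters=[0,2,1,0,0,2,0,0,0,4,3,0,0,2,0,0,0,1,0,4,1,0,0,3,2,1,4,1,5,3,0,0,1,4,1,0]
Step 18: insert vwm at [1, 2, 19, 20, 33] -> counters=[0,3,2,0,0,2,0,0,0,4,3,0,0,2,0,0,0,1,0,5,2,0,0,3,2,1,4,1,5,3,0,0,1,5,1,0]
Step 19: insert l at [1, 13, 25, 28, 34] -> counters=[0,4,2,0,0,2,0,0,0,4,3,0,0,3,0,0,0,1,0,5,2,0,0,3,2,2,4,1,6,3,0,0,1,5,2,0]
Query q: check counters[1]=4 counters[2]=2 counters[5]=2 counters[12]=0 counters[31]=0 -> no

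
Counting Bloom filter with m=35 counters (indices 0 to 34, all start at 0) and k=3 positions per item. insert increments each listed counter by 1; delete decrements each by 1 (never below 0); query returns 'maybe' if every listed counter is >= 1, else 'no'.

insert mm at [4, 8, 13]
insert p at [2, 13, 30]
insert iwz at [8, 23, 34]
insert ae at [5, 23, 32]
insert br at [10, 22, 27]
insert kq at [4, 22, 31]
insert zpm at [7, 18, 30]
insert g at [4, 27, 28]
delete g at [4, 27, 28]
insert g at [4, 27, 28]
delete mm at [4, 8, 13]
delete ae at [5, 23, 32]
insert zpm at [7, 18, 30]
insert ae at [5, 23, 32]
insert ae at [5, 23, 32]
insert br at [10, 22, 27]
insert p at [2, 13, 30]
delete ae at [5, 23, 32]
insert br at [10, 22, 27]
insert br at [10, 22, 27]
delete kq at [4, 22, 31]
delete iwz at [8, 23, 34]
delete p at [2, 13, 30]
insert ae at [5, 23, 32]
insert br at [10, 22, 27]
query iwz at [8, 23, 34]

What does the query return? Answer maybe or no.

Step 1: insert mm at [4, 8, 13] -> counters=[0,0,0,0,1,0,0,0,1,0,0,0,0,1,0,0,0,0,0,0,0,0,0,0,0,0,0,0,0,0,0,0,0,0,0]
Step 2: insert p at [2, 13, 30] -> counters=[0,0,1,0,1,0,0,0,1,0,0,0,0,2,0,0,0,0,0,0,0,0,0,0,0,0,0,0,0,0,1,0,0,0,0]
Step 3: insert iwz at [8, 23, 34] -> counters=[0,0,1,0,1,0,0,0,2,0,0,0,0,2,0,0,0,0,0,0,0,0,0,1,0,0,0,0,0,0,1,0,0,0,1]
Step 4: insert ae at [5, 23, 32] -> counters=[0,0,1,0,1,1,0,0,2,0,0,0,0,2,0,0,0,0,0,0,0,0,0,2,0,0,0,0,0,0,1,0,1,0,1]
Step 5: insert br at [10, 22, 27] -> counters=[0,0,1,0,1,1,0,0,2,0,1,0,0,2,0,0,0,0,0,0,0,0,1,2,0,0,0,1,0,0,1,0,1,0,1]
Step 6: insert kq at [4, 22, 31] -> counters=[0,0,1,0,2,1,0,0,2,0,1,0,0,2,0,0,0,0,0,0,0,0,2,2,0,0,0,1,0,0,1,1,1,0,1]
Step 7: insert zpm at [7, 18, 30] -> counters=[0,0,1,0,2,1,0,1,2,0,1,0,0,2,0,0,0,0,1,0,0,0,2,2,0,0,0,1,0,0,2,1,1,0,1]
Step 8: insert g at [4, 27, 28] -> counters=[0,0,1,0,3,1,0,1,2,0,1,0,0,2,0,0,0,0,1,0,0,0,2,2,0,0,0,2,1,0,2,1,1,0,1]
Step 9: delete g at [4, 27, 28] -> counters=[0,0,1,0,2,1,0,1,2,0,1,0,0,2,0,0,0,0,1,0,0,0,2,2,0,0,0,1,0,0,2,1,1,0,1]
Step 10: insert g at [4, 27, 28] -> counters=[0,0,1,0,3,1,0,1,2,0,1,0,0,2,0,0,0,0,1,0,0,0,2,2,0,0,0,2,1,0,2,1,1,0,1]
Step 11: delete mm at [4, 8, 13] -> counters=[0,0,1,0,2,1,0,1,1,0,1,0,0,1,0,0,0,0,1,0,0,0,2,2,0,0,0,2,1,0,2,1,1,0,1]
Step 12: delete ae at [5, 23, 32] -> counters=[0,0,1,0,2,0,0,1,1,0,1,0,0,1,0,0,0,0,1,0,0,0,2,1,0,0,0,2,1,0,2,1,0,0,1]
Step 13: insert zpm at [7, 18, 30] -> counters=[0,0,1,0,2,0,0,2,1,0,1,0,0,1,0,0,0,0,2,0,0,0,2,1,0,0,0,2,1,0,3,1,0,0,1]
Step 14: insert ae at [5, 23, 32] -> counters=[0,0,1,0,2,1,0,2,1,0,1,0,0,1,0,0,0,0,2,0,0,0,2,2,0,0,0,2,1,0,3,1,1,0,1]
Step 15: insert ae at [5, 23, 32] -> counters=[0,0,1,0,2,2,0,2,1,0,1,0,0,1,0,0,0,0,2,0,0,0,2,3,0,0,0,2,1,0,3,1,2,0,1]
Step 16: insert br at [10, 22, 27] -> counters=[0,0,1,0,2,2,0,2,1,0,2,0,0,1,0,0,0,0,2,0,0,0,3,3,0,0,0,3,1,0,3,1,2,0,1]
Step 17: insert p at [2, 13, 30] -> counters=[0,0,2,0,2,2,0,2,1,0,2,0,0,2,0,0,0,0,2,0,0,0,3,3,0,0,0,3,1,0,4,1,2,0,1]
Step 18: delete ae at [5, 23, 32] -> counters=[0,0,2,0,2,1,0,2,1,0,2,0,0,2,0,0,0,0,2,0,0,0,3,2,0,0,0,3,1,0,4,1,1,0,1]
Step 19: insert br at [10, 22, 27] -> counters=[0,0,2,0,2,1,0,2,1,0,3,0,0,2,0,0,0,0,2,0,0,0,4,2,0,0,0,4,1,0,4,1,1,0,1]
Step 20: insert br at [10, 22, 27] -> counters=[0,0,2,0,2,1,0,2,1,0,4,0,0,2,0,0,0,0,2,0,0,0,5,2,0,0,0,5,1,0,4,1,1,0,1]
Step 21: delete kq at [4, 22, 31] -> counters=[0,0,2,0,1,1,0,2,1,0,4,0,0,2,0,0,0,0,2,0,0,0,4,2,0,0,0,5,1,0,4,0,1,0,1]
Step 22: delete iwz at [8, 23, 34] -> counters=[0,0,2,0,1,1,0,2,0,0,4,0,0,2,0,0,0,0,2,0,0,0,4,1,0,0,0,5,1,0,4,0,1,0,0]
Step 23: delete p at [2, 13, 30] -> counters=[0,0,1,0,1,1,0,2,0,0,4,0,0,1,0,0,0,0,2,0,0,0,4,1,0,0,0,5,1,0,3,0,1,0,0]
Step 24: insert ae at [5, 23, 32] -> counters=[0,0,1,0,1,2,0,2,0,0,4,0,0,1,0,0,0,0,2,0,0,0,4,2,0,0,0,5,1,0,3,0,2,0,0]
Step 25: insert br at [10, 22, 27] -> counters=[0,0,1,0,1,2,0,2,0,0,5,0,0,1,0,0,0,0,2,0,0,0,5,2,0,0,0,6,1,0,3,0,2,0,0]
Query iwz: check counters[8]=0 counters[23]=2 counters[34]=0 -> no

Answer: no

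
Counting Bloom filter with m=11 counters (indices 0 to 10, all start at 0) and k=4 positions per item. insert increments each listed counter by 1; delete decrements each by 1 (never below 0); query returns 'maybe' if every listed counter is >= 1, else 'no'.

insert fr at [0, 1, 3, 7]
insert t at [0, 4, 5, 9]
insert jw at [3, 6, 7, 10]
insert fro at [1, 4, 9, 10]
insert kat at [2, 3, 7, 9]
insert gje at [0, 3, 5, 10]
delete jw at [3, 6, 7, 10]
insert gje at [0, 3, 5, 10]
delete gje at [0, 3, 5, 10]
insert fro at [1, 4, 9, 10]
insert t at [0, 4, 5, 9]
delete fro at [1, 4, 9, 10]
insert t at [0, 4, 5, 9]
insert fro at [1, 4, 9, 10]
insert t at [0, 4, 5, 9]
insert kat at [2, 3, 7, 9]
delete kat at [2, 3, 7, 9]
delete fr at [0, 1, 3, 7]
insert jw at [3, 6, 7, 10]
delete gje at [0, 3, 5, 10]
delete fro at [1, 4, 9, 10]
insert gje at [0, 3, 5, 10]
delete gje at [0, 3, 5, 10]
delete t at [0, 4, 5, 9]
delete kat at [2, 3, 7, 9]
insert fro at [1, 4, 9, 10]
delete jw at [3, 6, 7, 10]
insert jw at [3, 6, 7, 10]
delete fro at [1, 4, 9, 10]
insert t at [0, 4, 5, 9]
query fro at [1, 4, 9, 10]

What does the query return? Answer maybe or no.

Step 1: insert fr at [0, 1, 3, 7] -> counters=[1,1,0,1,0,0,0,1,0,0,0]
Step 2: insert t at [0, 4, 5, 9] -> counters=[2,1,0,1,1,1,0,1,0,1,0]
Step 3: insert jw at [3, 6, 7, 10] -> counters=[2,1,0,2,1,1,1,2,0,1,1]
Step 4: insert fro at [1, 4, 9, 10] -> counters=[2,2,0,2,2,1,1,2,0,2,2]
Step 5: insert kat at [2, 3, 7, 9] -> counters=[2,2,1,3,2,1,1,3,0,3,2]
Step 6: insert gje at [0, 3, 5, 10] -> counters=[3,2,1,4,2,2,1,3,0,3,3]
Step 7: delete jw at [3, 6, 7, 10] -> counters=[3,2,1,3,2,2,0,2,0,3,2]
Step 8: insert gje at [0, 3, 5, 10] -> counters=[4,2,1,4,2,3,0,2,0,3,3]
Step 9: delete gje at [0, 3, 5, 10] -> counters=[3,2,1,3,2,2,0,2,0,3,2]
Step 10: insert fro at [1, 4, 9, 10] -> counters=[3,3,1,3,3,2,0,2,0,4,3]
Step 11: insert t at [0, 4, 5, 9] -> counters=[4,3,1,3,4,3,0,2,0,5,3]
Step 12: delete fro at [1, 4, 9, 10] -> counters=[4,2,1,3,3,3,0,2,0,4,2]
Step 13: insert t at [0, 4, 5, 9] -> counters=[5,2,1,3,4,4,0,2,0,5,2]
Step 14: insert fro at [1, 4, 9, 10] -> counters=[5,3,1,3,5,4,0,2,0,6,3]
Step 15: insert t at [0, 4, 5, 9] -> counters=[6,3,1,3,6,5,0,2,0,7,3]
Step 16: insert kat at [2, 3, 7, 9] -> counters=[6,3,2,4,6,5,0,3,0,8,3]
Step 17: delete kat at [2, 3, 7, 9] -> counters=[6,3,1,3,6,5,0,2,0,7,3]
Step 18: delete fr at [0, 1, 3, 7] -> counters=[5,2,1,2,6,5,0,1,0,7,3]
Step 19: insert jw at [3, 6, 7, 10] -> counters=[5,2,1,3,6,5,1,2,0,7,4]
Step 20: delete gje at [0, 3, 5, 10] -> counters=[4,2,1,2,6,4,1,2,0,7,3]
Step 21: delete fro at [1, 4, 9, 10] -> counters=[4,1,1,2,5,4,1,2,0,6,2]
Step 22: insert gje at [0, 3, 5, 10] -> counters=[5,1,1,3,5,5,1,2,0,6,3]
Step 23: delete gje at [0, 3, 5, 10] -> counters=[4,1,1,2,5,4,1,2,0,6,2]
Step 24: delete t at [0, 4, 5, 9] -> counters=[3,1,1,2,4,3,1,2,0,5,2]
Step 25: delete kat at [2, 3, 7, 9] -> counters=[3,1,0,1,4,3,1,1,0,4,2]
Step 26: insert fro at [1, 4, 9, 10] -> counters=[3,2,0,1,5,3,1,1,0,5,3]
Step 27: delete jw at [3, 6, 7, 10] -> counters=[3,2,0,0,5,3,0,0,0,5,2]
Step 28: insert jw at [3, 6, 7, 10] -> counters=[3,2,0,1,5,3,1,1,0,5,3]
Step 29: delete fro at [1, 4, 9, 10] -> counters=[3,1,0,1,4,3,1,1,0,4,2]
Step 30: insert t at [0, 4, 5, 9] -> counters=[4,1,0,1,5,4,1,1,0,5,2]
Query fro: check counters[1]=1 counters[4]=5 counters[9]=5 counters[10]=2 -> maybe

Answer: maybe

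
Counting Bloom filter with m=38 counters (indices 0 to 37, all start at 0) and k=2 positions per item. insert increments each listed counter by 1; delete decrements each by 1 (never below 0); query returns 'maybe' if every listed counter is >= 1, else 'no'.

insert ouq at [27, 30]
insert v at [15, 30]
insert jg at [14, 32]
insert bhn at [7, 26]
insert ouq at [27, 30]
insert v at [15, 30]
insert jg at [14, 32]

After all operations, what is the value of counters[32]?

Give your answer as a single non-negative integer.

Answer: 2

Derivation:
Step 1: insert ouq at [27, 30] -> counters=[0,0,0,0,0,0,0,0,0,0,0,0,0,0,0,0,0,0,0,0,0,0,0,0,0,0,0,1,0,0,1,0,0,0,0,0,0,0]
Step 2: insert v at [15, 30] -> counters=[0,0,0,0,0,0,0,0,0,0,0,0,0,0,0,1,0,0,0,0,0,0,0,0,0,0,0,1,0,0,2,0,0,0,0,0,0,0]
Step 3: insert jg at [14, 32] -> counters=[0,0,0,0,0,0,0,0,0,0,0,0,0,0,1,1,0,0,0,0,0,0,0,0,0,0,0,1,0,0,2,0,1,0,0,0,0,0]
Step 4: insert bhn at [7, 26] -> counters=[0,0,0,0,0,0,0,1,0,0,0,0,0,0,1,1,0,0,0,0,0,0,0,0,0,0,1,1,0,0,2,0,1,0,0,0,0,0]
Step 5: insert ouq at [27, 30] -> counters=[0,0,0,0,0,0,0,1,0,0,0,0,0,0,1,1,0,0,0,0,0,0,0,0,0,0,1,2,0,0,3,0,1,0,0,0,0,0]
Step 6: insert v at [15, 30] -> counters=[0,0,0,0,0,0,0,1,0,0,0,0,0,0,1,2,0,0,0,0,0,0,0,0,0,0,1,2,0,0,4,0,1,0,0,0,0,0]
Step 7: insert jg at [14, 32] -> counters=[0,0,0,0,0,0,0,1,0,0,0,0,0,0,2,2,0,0,0,0,0,0,0,0,0,0,1,2,0,0,4,0,2,0,0,0,0,0]
Final counters=[0,0,0,0,0,0,0,1,0,0,0,0,0,0,2,2,0,0,0,0,0,0,0,0,0,0,1,2,0,0,4,0,2,0,0,0,0,0] -> counters[32]=2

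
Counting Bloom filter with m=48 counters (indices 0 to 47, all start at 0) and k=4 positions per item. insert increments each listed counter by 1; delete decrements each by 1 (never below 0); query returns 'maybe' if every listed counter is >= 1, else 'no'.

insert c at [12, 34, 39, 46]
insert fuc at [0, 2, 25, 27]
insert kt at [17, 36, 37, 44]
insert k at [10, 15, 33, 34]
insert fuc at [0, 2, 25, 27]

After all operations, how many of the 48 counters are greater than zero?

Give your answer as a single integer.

Answer: 15

Derivation:
Step 1: insert c at [12, 34, 39, 46] -> counters=[0,0,0,0,0,0,0,0,0,0,0,0,1,0,0,0,0,0,0,0,0,0,0,0,0,0,0,0,0,0,0,0,0,0,1,0,0,0,0,1,0,0,0,0,0,0,1,0]
Step 2: insert fuc at [0, 2, 25, 27] -> counters=[1,0,1,0,0,0,0,0,0,0,0,0,1,0,0,0,0,0,0,0,0,0,0,0,0,1,0,1,0,0,0,0,0,0,1,0,0,0,0,1,0,0,0,0,0,0,1,0]
Step 3: insert kt at [17, 36, 37, 44] -> counters=[1,0,1,0,0,0,0,0,0,0,0,0,1,0,0,0,0,1,0,0,0,0,0,0,0,1,0,1,0,0,0,0,0,0,1,0,1,1,0,1,0,0,0,0,1,0,1,0]
Step 4: insert k at [10, 15, 33, 34] -> counters=[1,0,1,0,0,0,0,0,0,0,1,0,1,0,0,1,0,1,0,0,0,0,0,0,0,1,0,1,0,0,0,0,0,1,2,0,1,1,0,1,0,0,0,0,1,0,1,0]
Step 5: insert fuc at [0, 2, 25, 27] -> counters=[2,0,2,0,0,0,0,0,0,0,1,0,1,0,0,1,0,1,0,0,0,0,0,0,0,2,0,2,0,0,0,0,0,1,2,0,1,1,0,1,0,0,0,0,1,0,1,0]
Final counters=[2,0,2,0,0,0,0,0,0,0,1,0,1,0,0,1,0,1,0,0,0,0,0,0,0,2,0,2,0,0,0,0,0,1,2,0,1,1,0,1,0,0,0,0,1,0,1,0] -> 15 nonzero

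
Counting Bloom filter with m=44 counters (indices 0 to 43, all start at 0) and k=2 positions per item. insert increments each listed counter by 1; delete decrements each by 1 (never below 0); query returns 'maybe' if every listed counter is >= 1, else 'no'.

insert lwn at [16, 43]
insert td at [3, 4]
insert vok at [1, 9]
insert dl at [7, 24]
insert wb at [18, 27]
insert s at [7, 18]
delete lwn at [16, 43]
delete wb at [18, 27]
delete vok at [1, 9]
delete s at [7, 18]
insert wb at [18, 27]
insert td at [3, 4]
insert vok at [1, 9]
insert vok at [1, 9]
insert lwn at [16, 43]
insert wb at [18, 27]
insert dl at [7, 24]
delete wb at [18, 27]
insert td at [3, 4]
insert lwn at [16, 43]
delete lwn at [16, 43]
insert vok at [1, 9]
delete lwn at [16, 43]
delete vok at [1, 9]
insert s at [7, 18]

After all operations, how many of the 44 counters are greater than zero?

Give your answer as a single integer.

Step 1: insert lwn at [16, 43] -> counters=[0,0,0,0,0,0,0,0,0,0,0,0,0,0,0,0,1,0,0,0,0,0,0,0,0,0,0,0,0,0,0,0,0,0,0,0,0,0,0,0,0,0,0,1]
Step 2: insert td at [3, 4] -> counters=[0,0,0,1,1,0,0,0,0,0,0,0,0,0,0,0,1,0,0,0,0,0,0,0,0,0,0,0,0,0,0,0,0,0,0,0,0,0,0,0,0,0,0,1]
Step 3: insert vok at [1, 9] -> counters=[0,1,0,1,1,0,0,0,0,1,0,0,0,0,0,0,1,0,0,0,0,0,0,0,0,0,0,0,0,0,0,0,0,0,0,0,0,0,0,0,0,0,0,1]
Step 4: insert dl at [7, 24] -> counters=[0,1,0,1,1,0,0,1,0,1,0,0,0,0,0,0,1,0,0,0,0,0,0,0,1,0,0,0,0,0,0,0,0,0,0,0,0,0,0,0,0,0,0,1]
Step 5: insert wb at [18, 27] -> counters=[0,1,0,1,1,0,0,1,0,1,0,0,0,0,0,0,1,0,1,0,0,0,0,0,1,0,0,1,0,0,0,0,0,0,0,0,0,0,0,0,0,0,0,1]
Step 6: insert s at [7, 18] -> counters=[0,1,0,1,1,0,0,2,0,1,0,0,0,0,0,0,1,0,2,0,0,0,0,0,1,0,0,1,0,0,0,0,0,0,0,0,0,0,0,0,0,0,0,1]
Step 7: delete lwn at [16, 43] -> counters=[0,1,0,1,1,0,0,2,0,1,0,0,0,0,0,0,0,0,2,0,0,0,0,0,1,0,0,1,0,0,0,0,0,0,0,0,0,0,0,0,0,0,0,0]
Step 8: delete wb at [18, 27] -> counters=[0,1,0,1,1,0,0,2,0,1,0,0,0,0,0,0,0,0,1,0,0,0,0,0,1,0,0,0,0,0,0,0,0,0,0,0,0,0,0,0,0,0,0,0]
Step 9: delete vok at [1, 9] -> counters=[0,0,0,1,1,0,0,2,0,0,0,0,0,0,0,0,0,0,1,0,0,0,0,0,1,0,0,0,0,0,0,0,0,0,0,0,0,0,0,0,0,0,0,0]
Step 10: delete s at [7, 18] -> counters=[0,0,0,1,1,0,0,1,0,0,0,0,0,0,0,0,0,0,0,0,0,0,0,0,1,0,0,0,0,0,0,0,0,0,0,0,0,0,0,0,0,0,0,0]
Step 11: insert wb at [18, 27] -> counters=[0,0,0,1,1,0,0,1,0,0,0,0,0,0,0,0,0,0,1,0,0,0,0,0,1,0,0,1,0,0,0,0,0,0,0,0,0,0,0,0,0,0,0,0]
Step 12: insert td at [3, 4] -> counters=[0,0,0,2,2,0,0,1,0,0,0,0,0,0,0,0,0,0,1,0,0,0,0,0,1,0,0,1,0,0,0,0,0,0,0,0,0,0,0,0,0,0,0,0]
Step 13: insert vok at [1, 9] -> counters=[0,1,0,2,2,0,0,1,0,1,0,0,0,0,0,0,0,0,1,0,0,0,0,0,1,0,0,1,0,0,0,0,0,0,0,0,0,0,0,0,0,0,0,0]
Step 14: insert vok at [1, 9] -> counters=[0,2,0,2,2,0,0,1,0,2,0,0,0,0,0,0,0,0,1,0,0,0,0,0,1,0,0,1,0,0,0,0,0,0,0,0,0,0,0,0,0,0,0,0]
Step 15: insert lwn at [16, 43] -> counters=[0,2,0,2,2,0,0,1,0,2,0,0,0,0,0,0,1,0,1,0,0,0,0,0,1,0,0,1,0,0,0,0,0,0,0,0,0,0,0,0,0,0,0,1]
Step 16: insert wb at [18, 27] -> counters=[0,2,0,2,2,0,0,1,0,2,0,0,0,0,0,0,1,0,2,0,0,0,0,0,1,0,0,2,0,0,0,0,0,0,0,0,0,0,0,0,0,0,0,1]
Step 17: insert dl at [7, 24] -> counters=[0,2,0,2,2,0,0,2,0,2,0,0,0,0,0,0,1,0,2,0,0,0,0,0,2,0,0,2,0,0,0,0,0,0,0,0,0,0,0,0,0,0,0,1]
Step 18: delete wb at [18, 27] -> counters=[0,2,0,2,2,0,0,2,0,2,0,0,0,0,0,0,1,0,1,0,0,0,0,0,2,0,0,1,0,0,0,0,0,0,0,0,0,0,0,0,0,0,0,1]
Step 19: insert td at [3, 4] -> counters=[0,2,0,3,3,0,0,2,0,2,0,0,0,0,0,0,1,0,1,0,0,0,0,0,2,0,0,1,0,0,0,0,0,0,0,0,0,0,0,0,0,0,0,1]
Step 20: insert lwn at [16, 43] -> counters=[0,2,0,3,3,0,0,2,0,2,0,0,0,0,0,0,2,0,1,0,0,0,0,0,2,0,0,1,0,0,0,0,0,0,0,0,0,0,0,0,0,0,0,2]
Step 21: delete lwn at [16, 43] -> counters=[0,2,0,3,3,0,0,2,0,2,0,0,0,0,0,0,1,0,1,0,0,0,0,0,2,0,0,1,0,0,0,0,0,0,0,0,0,0,0,0,0,0,0,1]
Step 22: insert vok at [1, 9] -> counters=[0,3,0,3,3,0,0,2,0,3,0,0,0,0,0,0,1,0,1,0,0,0,0,0,2,0,0,1,0,0,0,0,0,0,0,0,0,0,0,0,0,0,0,1]
Step 23: delete lwn at [16, 43] -> counters=[0,3,0,3,3,0,0,2,0,3,0,0,0,0,0,0,0,0,1,0,0,0,0,0,2,0,0,1,0,0,0,0,0,0,0,0,0,0,0,0,0,0,0,0]
Step 24: delete vok at [1, 9] -> counters=[0,2,0,3,3,0,0,2,0,2,0,0,0,0,0,0,0,0,1,0,0,0,0,0,2,0,0,1,0,0,0,0,0,0,0,0,0,0,0,0,0,0,0,0]
Step 25: insert s at [7, 18] -> counters=[0,2,0,3,3,0,0,3,0,2,0,0,0,0,0,0,0,0,2,0,0,0,0,0,2,0,0,1,0,0,0,0,0,0,0,0,0,0,0,0,0,0,0,0]
Final counters=[0,2,0,3,3,0,0,3,0,2,0,0,0,0,0,0,0,0,2,0,0,0,0,0,2,0,0,1,0,0,0,0,0,0,0,0,0,0,0,0,0,0,0,0] -> 8 nonzero

Answer: 8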